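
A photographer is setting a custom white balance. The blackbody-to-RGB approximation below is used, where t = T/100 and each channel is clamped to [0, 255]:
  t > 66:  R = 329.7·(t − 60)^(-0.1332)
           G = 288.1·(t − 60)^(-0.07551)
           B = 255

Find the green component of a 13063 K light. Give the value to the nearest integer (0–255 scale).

209

t = 13063/100 = 130.63; the t > 66 branch applies.
G = 288.1·(130.63 − 60)^(-0.07551) = 288.1·70.63^(-0.07551) = 288.1·0.72507 = 208.894.
Rounded: 209.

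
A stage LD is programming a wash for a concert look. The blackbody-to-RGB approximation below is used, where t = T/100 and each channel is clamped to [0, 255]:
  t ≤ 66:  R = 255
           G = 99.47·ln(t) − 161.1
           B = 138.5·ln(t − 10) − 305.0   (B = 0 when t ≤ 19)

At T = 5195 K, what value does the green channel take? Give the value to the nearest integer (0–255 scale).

t = 5195/100 = 51.95; the t ≤ 66 branch applies.
G = 99.47·ln 51.95 − 161.1 = 99.47·3.9503 − 161.1 = 231.835.
Rounded: 232.

232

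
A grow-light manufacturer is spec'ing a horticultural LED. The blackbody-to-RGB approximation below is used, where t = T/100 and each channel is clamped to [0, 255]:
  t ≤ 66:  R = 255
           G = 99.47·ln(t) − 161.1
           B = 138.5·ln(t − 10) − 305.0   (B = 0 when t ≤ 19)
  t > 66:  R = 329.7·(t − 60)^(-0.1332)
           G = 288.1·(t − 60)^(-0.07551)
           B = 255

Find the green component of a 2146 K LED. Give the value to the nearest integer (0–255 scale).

t = 2146/100 = 21.46; the t ≤ 66 branch applies.
G = 99.47·ln 21.46 − 161.1 = 99.47·3.0662 − 161.1 = 143.894.
Rounded: 144.

144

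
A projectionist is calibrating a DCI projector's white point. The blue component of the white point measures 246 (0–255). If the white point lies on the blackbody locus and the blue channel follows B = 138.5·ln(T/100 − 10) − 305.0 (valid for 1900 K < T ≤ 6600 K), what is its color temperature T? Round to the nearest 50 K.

ln(t − 10) = (246 + 305.0) / 138.5 = 3.9783.
t − 10 = e^3.9783 = 53.428, so t = 63.428.
T = 100·t = 6343 K → 6350 K to the nearest 50 K.

6350 K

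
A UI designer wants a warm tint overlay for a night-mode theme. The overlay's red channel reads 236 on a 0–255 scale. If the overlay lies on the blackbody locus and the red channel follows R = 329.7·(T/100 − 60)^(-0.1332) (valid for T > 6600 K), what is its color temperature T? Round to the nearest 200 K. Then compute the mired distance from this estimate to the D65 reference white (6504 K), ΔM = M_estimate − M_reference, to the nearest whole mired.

-15 mireds

(t − 60)^(-0.1332) = 236/329.7 = 0.71580.
t − 60 = 0.71580^(1/-0.1332) = 0.71580^(-7.508) = 12.307, so t = 72.307.
T = 100·t = 7231 K → 7200 K to the nearest 200 K.
M_estimate = 10⁶/7200 = 138.89; M_reference = 10⁶/6504 = 153.75.
ΔM = 138.89 − 153.75 = -14.86 → -15 mireds.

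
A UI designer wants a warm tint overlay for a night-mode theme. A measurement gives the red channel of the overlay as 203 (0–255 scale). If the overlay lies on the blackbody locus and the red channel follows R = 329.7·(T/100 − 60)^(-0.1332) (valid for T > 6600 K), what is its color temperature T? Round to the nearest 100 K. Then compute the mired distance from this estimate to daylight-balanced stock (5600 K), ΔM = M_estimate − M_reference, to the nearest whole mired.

-77 mireds

(t − 60)^(-0.1332) = 203/329.7 = 0.61571.
t − 60 = 0.61571^(1/-0.1332) = 0.61571^(-7.508) = 38.129, so t = 98.129.
T = 100·t = 9813 K → 9800 K to the nearest 100 K.
M_estimate = 10⁶/9800 = 102.04; M_reference = 10⁶/5600 = 178.57.
ΔM = 102.04 − 178.57 = -76.53 → -77 mireds.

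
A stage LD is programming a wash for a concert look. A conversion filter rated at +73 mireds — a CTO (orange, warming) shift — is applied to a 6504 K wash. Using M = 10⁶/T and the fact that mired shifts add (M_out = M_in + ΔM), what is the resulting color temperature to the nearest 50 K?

4400 K

M_in = 10⁶/6504 = 153.75 mireds.
M_out = 153.75 + (+73) = 226.75 mireds.
T_out = 10⁶/226.75 = 4410.1 K → 4400 K.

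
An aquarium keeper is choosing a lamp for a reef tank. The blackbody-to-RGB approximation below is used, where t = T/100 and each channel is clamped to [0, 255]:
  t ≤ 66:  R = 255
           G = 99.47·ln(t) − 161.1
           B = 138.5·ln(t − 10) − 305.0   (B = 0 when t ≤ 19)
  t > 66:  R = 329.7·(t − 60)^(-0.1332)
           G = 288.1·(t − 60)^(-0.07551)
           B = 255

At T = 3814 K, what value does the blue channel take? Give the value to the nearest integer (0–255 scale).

157

t = 3814/100 = 38.14; the t ≤ 66 branch applies.
B = 138.5·ln(38.14 − 10) − 305.0 = 138.5·ln 28.14 − 305.0 = 138.5·3.3372 − 305.0 = 157.201.
Rounded: 157.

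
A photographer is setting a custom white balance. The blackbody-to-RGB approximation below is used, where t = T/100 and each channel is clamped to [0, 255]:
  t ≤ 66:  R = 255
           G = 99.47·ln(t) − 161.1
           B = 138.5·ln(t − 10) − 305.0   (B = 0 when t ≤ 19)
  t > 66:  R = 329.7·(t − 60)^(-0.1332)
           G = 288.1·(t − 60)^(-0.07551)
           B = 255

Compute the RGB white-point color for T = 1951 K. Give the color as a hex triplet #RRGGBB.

#FF8607

t = 1951/100 = 19.51; the t ≤ 66 branch applies.
R = 255 by definition for t ≤ 66.
G = 99.47·ln 19.51 − 161.1 = 99.47·2.9709 − 161.1 = 134.418.
B = 138.5·ln(19.51 − 10) − 305.0 = 138.5·ln 9.51 − 305.0 = 138.5·2.2523 − 305.0 = 6.950.
Rounded: (255, 134, 7).
In hex: #FF8607.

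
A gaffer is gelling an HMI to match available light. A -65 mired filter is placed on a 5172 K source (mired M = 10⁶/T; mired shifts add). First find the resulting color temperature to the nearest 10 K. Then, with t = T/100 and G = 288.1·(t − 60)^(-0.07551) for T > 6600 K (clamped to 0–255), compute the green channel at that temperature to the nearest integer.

M_in = 10⁶/5172 = 193.35; M_out = 193.35 + (-65) = 128.35.
T_out = 10⁶/128.35 = 7791.3 K → 7790 K; t = 77.9.
G = 288.1·(77.9 − 60)^(-0.07551) = 288.1·17.9^(-0.07551) = 288.1·0.80426 = 231.708.
Rounded: 232.

232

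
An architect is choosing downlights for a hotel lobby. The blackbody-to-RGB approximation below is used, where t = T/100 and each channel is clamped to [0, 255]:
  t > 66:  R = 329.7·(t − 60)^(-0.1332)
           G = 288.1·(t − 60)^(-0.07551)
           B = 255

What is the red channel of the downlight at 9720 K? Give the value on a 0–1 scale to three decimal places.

0.799

t = 9720/100 = 97.2; the t > 66 branch applies.
R = 329.7·(97.2 − 60)^(-0.1332) = 329.7·37.2^(-0.1332) = 329.7·0.61774 = 203.668.
On a 0–1 scale: 203.668/255 = 0.7987 → 0.799.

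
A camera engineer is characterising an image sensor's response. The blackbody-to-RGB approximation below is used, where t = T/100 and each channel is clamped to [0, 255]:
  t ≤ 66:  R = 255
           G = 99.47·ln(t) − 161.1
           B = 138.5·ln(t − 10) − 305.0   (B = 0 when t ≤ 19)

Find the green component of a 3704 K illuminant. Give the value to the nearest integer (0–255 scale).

198

t = 3704/100 = 37.04; the t ≤ 66 branch applies.
G = 99.47·ln 37.04 − 161.1 = 99.47·3.6120 − 161.1 = 198.185.
Rounded: 198.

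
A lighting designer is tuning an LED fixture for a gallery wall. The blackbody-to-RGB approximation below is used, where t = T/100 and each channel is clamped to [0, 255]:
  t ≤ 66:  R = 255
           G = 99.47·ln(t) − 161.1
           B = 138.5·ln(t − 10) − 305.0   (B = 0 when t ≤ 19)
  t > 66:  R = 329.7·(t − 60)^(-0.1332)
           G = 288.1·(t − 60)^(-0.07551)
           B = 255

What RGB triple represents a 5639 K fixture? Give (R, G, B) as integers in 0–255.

t = 5639/100 = 56.39; the t ≤ 66 branch applies.
R = 255 by definition for t ≤ 66.
G = 99.47·ln 56.39 − 161.1 = 99.47·4.0323 − 161.1 = 239.992.
B = 138.5·ln(56.39 − 10) − 305.0 = 138.5·ln 46.39 − 305.0 = 138.5·3.8371 − 305.0 = 226.436.
Rounded: (255, 240, 226).

(255, 240, 226)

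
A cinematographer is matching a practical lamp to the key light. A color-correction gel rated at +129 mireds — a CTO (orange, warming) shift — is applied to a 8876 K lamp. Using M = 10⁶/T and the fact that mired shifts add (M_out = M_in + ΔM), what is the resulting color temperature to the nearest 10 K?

4140 K

M_in = 10⁶/8876 = 112.66 mireds.
M_out = 112.66 + (+129) = 241.66 mireds.
T_out = 10⁶/241.66 = 4138.0 K → 4140 K.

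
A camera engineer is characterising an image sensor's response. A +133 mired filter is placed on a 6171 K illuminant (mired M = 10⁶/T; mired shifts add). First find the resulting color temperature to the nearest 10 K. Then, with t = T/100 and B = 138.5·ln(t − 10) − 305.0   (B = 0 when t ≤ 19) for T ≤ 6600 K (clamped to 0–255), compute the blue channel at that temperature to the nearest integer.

M_in = 10⁶/6171 = 162.05; M_out = 162.05 + (+133) = 295.05.
T_out = 10⁶/295.05 = 3389.3 K → 3390 K; t = 33.9.
B = 138.5·ln(33.9 − 10) − 305.0 = 138.5·ln 23.9 − 305.0 = 138.5·3.1739 − 305.0 = 134.582.
Rounded: 135.

135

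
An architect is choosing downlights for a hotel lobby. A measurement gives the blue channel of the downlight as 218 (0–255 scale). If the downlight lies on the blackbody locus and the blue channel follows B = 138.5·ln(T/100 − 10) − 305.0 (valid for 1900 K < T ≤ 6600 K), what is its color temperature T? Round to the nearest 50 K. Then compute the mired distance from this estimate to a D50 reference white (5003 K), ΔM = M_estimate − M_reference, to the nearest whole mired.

ln(t − 10) = (218 + 305.0) / 138.5 = 3.7762.
t − 10 = e^3.7762 = 43.649, so t = 53.649.
T = 100·t = 5365 K → 5350 K to the nearest 50 K.
M_estimate = 10⁶/5350 = 186.92; M_reference = 10⁶/5003 = 199.88.
ΔM = 186.92 − 199.88 = -12.96 → -13 mireds.

-13 mireds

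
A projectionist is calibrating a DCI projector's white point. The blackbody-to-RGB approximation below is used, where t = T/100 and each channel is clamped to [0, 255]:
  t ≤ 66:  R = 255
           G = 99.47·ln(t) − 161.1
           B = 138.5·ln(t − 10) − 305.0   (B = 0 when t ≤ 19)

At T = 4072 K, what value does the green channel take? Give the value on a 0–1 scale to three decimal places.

t = 4072/100 = 40.72; the t ≤ 66 branch applies.
G = 99.47·ln 40.72 − 161.1 = 99.47·3.7067 − 161.1 = 207.607.
On a 0–1 scale: 207.607/255 = 0.8141 → 0.814.

0.814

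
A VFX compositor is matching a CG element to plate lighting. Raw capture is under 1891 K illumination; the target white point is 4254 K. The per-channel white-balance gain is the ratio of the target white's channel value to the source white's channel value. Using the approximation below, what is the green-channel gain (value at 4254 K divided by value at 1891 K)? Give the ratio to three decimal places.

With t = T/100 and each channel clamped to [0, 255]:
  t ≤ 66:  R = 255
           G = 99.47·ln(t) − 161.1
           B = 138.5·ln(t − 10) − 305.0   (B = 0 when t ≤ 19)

At 1891 K (t = 18.91):
  G = 99.47·ln 18.91 − 161.1 = 99.47·2.9397 − 161.1 = 131.311.
At 4254 K (t = 42.54):
  G = 99.47·ln 42.54 − 161.1 = 99.47·3.7504 − 161.1 = 211.957.
Gain = 211.957 / 131.311 = 1.6142 → 1.614.

1.614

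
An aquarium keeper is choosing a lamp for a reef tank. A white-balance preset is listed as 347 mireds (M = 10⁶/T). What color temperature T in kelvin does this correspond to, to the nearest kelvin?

2882 K

T = 10⁶ / 347 = 2881.84 K → 2882 K.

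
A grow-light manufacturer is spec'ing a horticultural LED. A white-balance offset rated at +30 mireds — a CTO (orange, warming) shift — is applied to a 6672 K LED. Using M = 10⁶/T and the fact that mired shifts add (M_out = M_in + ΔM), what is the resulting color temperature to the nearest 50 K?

5550 K

M_in = 10⁶/6672 = 149.88 mireds.
M_out = 149.88 + (+30) = 179.88 mireds.
T_out = 10⁶/179.88 = 5559.3 K → 5550 K.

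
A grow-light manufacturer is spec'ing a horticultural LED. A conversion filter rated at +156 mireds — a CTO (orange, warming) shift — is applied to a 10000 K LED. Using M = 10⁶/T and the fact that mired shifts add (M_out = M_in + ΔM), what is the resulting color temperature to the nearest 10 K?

M_in = 10⁶/10000 = 100.00 mireds.
M_out = 100.00 + (+156) = 256.00 mireds.
T_out = 10⁶/256.00 = 3906.2 K → 3910 K.

3910 K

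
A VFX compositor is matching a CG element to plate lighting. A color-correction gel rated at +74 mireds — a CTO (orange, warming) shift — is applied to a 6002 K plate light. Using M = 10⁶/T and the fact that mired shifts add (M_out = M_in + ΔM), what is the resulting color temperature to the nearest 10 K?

4160 K

M_in = 10⁶/6002 = 166.61 mireds.
M_out = 166.61 + (+74) = 240.61 mireds.
T_out = 10⁶/240.61 = 4156.1 K → 4160 K.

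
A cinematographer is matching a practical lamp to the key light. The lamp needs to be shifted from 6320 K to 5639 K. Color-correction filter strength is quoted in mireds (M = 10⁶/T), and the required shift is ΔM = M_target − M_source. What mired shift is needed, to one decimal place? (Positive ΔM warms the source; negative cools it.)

M_source = 10⁶/6320 = 158.228; M_target = 10⁶/5639 = 177.336.
ΔM = 177.336 − 158.228 = 19.109 → +19.1 mireds, a warming shift.

+19.1 mireds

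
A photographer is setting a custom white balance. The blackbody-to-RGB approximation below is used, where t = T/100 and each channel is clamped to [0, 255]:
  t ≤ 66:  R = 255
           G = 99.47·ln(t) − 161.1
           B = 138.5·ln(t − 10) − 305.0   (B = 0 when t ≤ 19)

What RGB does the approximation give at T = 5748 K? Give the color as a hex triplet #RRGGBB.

#FFF2E6

t = 5748/100 = 57.48; the t ≤ 66 branch applies.
R = 255 by definition for t ≤ 66.
G = 99.47·ln 57.48 − 161.1 = 99.47·4.0514 − 161.1 = 241.896.
B = 138.5·ln(57.48 − 10) − 305.0 = 138.5·ln 47.48 − 305.0 = 138.5·3.8603 − 305.0 = 229.653.
Rounded: (255, 242, 230).
In hex: #FFF2E6.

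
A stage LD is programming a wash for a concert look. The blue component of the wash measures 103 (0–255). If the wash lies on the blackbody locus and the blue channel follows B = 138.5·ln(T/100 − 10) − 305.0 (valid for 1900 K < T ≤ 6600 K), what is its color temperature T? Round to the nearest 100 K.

2900 K

ln(t − 10) = (103 + 305.0) / 138.5 = 2.9458.
t − 10 = e^2.9458 = 19.027, so t = 29.027.
T = 100·t = 2903 K → 2900 K to the nearest 100 K.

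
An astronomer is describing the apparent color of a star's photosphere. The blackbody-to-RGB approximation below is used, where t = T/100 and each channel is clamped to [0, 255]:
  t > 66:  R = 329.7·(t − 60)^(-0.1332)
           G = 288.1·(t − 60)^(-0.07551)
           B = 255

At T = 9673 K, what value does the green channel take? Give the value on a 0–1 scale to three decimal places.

0.861

t = 9673/100 = 96.73; the t > 66 branch applies.
G = 288.1·(96.73 − 60)^(-0.07551) = 288.1·36.73^(-0.07551) = 288.1·0.76177 = 219.467.
On a 0–1 scale: 219.467/255 = 0.8607 → 0.861.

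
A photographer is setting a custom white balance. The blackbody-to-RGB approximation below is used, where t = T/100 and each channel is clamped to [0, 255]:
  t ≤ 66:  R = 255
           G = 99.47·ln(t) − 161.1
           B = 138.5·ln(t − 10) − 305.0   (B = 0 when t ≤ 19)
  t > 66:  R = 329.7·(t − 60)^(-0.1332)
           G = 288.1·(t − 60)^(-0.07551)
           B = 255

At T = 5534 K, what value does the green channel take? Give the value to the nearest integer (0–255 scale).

238

t = 5534/100 = 55.34; the t ≤ 66 branch applies.
G = 99.47·ln 55.34 − 161.1 = 99.47·4.0135 − 161.1 = 238.122.
Rounded: 238.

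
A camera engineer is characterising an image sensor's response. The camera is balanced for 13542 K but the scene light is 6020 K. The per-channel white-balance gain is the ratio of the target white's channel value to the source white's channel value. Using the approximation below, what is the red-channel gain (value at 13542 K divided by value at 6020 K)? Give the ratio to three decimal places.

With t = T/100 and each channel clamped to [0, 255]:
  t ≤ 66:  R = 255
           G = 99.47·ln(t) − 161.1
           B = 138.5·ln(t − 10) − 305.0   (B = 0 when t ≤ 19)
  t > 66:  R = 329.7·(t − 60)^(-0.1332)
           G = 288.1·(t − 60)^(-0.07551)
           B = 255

0.727

At 6020 K (t = 60.2):
  R = 255 by definition for t ≤ 66.
At 13542 K (t = 135.42):
  R = 329.7·(135.42 − 60)^(-0.1332) = 329.7·75.42^(-0.1332) = 329.7·0.56224 = 185.369.
Gain = 185.369 / 255.000 = 0.7269 → 0.727.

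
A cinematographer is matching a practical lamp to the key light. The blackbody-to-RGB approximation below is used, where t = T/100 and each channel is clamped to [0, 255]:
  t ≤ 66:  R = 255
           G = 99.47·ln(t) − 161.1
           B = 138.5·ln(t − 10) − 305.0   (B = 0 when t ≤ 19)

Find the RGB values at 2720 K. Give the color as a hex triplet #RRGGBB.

#FFA759

t = 2720/100 = 27.2; the t ≤ 66 branch applies.
R = 255 by definition for t ≤ 66.
G = 99.47·ln 27.2 − 161.1 = 99.47·3.3032 − 161.1 = 167.471.
B = 138.5·ln(27.2 − 10) − 305.0 = 138.5·ln 17.2 − 305.0 = 138.5·2.8449 − 305.0 = 89.020.
Rounded: (255, 167, 89).
In hex: #FFA759.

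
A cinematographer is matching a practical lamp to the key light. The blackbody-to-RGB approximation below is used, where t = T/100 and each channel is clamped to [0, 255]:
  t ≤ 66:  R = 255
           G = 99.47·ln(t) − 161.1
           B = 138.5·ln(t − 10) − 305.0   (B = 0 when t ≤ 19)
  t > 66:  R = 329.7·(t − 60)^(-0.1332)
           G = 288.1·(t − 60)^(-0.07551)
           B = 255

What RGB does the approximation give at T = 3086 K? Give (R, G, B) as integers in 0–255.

(255, 180, 116)

t = 3086/100 = 30.86; the t ≤ 66 branch applies.
R = 255 by definition for t ≤ 66.
G = 99.47·ln 30.86 − 161.1 = 99.47·3.4295 − 161.1 = 180.028.
B = 138.5·ln(30.86 − 10) − 305.0 = 138.5·ln 20.86 − 305.0 = 138.5·3.0378 − 305.0 = 115.740.
Rounded: (255, 180, 116).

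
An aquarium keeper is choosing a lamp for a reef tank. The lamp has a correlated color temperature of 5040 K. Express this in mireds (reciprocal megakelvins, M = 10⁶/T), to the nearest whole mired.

198 mireds

M = 10⁶ / 5040 = 198.413 → 198 mireds.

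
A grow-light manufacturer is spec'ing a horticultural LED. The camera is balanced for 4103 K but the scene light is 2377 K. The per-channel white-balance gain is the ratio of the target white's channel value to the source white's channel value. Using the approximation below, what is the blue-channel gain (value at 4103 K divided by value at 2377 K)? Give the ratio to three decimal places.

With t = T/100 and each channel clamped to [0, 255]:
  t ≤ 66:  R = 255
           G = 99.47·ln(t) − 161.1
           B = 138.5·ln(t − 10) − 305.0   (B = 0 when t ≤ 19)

2.933

At 2377 K (t = 23.77):
  B = 138.5·ln(23.77 − 10) − 305.0 = 138.5·ln 13.77 − 305.0 = 138.5·2.6225 − 305.0 = 58.215.
At 4103 K (t = 41.03):
  B = 138.5·ln(41.03 − 10) − 305.0 = 138.5·ln 31.03 − 305.0 = 138.5·3.4350 − 305.0 = 170.741.
Gain = 170.741 / 58.215 = 2.9329 → 2.933.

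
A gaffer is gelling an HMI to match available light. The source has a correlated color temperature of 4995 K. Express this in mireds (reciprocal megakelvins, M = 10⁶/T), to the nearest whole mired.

200 mireds

M = 10⁶ / 4995 = 200.200 → 200 mireds.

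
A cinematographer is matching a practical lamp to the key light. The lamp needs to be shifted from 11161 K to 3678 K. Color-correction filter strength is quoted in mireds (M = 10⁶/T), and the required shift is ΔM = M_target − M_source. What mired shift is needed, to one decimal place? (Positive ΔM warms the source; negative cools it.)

+182.3 mireds

M_source = 10⁶/11161 = 89.598; M_target = 10⁶/3678 = 271.887.
ΔM = 271.887 − 89.598 = 182.289 → +182.3 mireds, a warming shift.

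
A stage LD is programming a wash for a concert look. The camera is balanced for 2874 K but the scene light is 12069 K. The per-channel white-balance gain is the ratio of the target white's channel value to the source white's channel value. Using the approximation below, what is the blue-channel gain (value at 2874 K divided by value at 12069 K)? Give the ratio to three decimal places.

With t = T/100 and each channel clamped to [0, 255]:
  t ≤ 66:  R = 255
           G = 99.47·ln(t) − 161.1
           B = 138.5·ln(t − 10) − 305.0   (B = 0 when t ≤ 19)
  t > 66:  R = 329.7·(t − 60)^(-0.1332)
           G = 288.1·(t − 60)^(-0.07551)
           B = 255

0.396

At 12069 K (t = 120.69):
  B = 255 by definition for t > 66.
At 2874 K (t = 28.74):
  B = 138.5·ln(28.74 − 10) − 305.0 = 138.5·ln 18.74 − 305.0 = 138.5·2.9307 − 305.0 = 100.896.
Gain = 100.896 / 255.000 = 0.3957 → 0.396.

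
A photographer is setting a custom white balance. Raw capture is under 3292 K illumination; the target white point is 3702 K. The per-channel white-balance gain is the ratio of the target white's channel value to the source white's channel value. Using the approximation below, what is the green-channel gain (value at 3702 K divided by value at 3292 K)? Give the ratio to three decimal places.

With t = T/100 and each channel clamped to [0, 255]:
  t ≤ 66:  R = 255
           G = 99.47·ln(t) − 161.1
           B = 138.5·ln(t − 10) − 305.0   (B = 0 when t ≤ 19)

1.063

At 3292 K (t = 32.92):
  G = 99.47·ln 32.92 − 161.1 = 99.47·3.4941 − 161.1 = 186.456.
At 3702 K (t = 37.02):
  G = 99.47·ln 37.02 − 161.1 = 99.47·3.6115 − 161.1 = 198.132.
Gain = 198.132 / 186.456 = 1.0626 → 1.063.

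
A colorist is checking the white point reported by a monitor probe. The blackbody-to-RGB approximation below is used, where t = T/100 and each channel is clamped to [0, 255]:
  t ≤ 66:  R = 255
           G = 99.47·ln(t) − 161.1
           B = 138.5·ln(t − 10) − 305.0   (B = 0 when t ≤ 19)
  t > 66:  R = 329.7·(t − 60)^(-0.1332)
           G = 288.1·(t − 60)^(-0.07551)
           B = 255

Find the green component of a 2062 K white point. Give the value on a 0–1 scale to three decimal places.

0.549

t = 2062/100 = 20.62; the t ≤ 66 branch applies.
G = 99.47·ln 20.62 − 161.1 = 99.47·3.0263 − 161.1 = 139.922.
On a 0–1 scale: 139.922/255 = 0.5487 → 0.549.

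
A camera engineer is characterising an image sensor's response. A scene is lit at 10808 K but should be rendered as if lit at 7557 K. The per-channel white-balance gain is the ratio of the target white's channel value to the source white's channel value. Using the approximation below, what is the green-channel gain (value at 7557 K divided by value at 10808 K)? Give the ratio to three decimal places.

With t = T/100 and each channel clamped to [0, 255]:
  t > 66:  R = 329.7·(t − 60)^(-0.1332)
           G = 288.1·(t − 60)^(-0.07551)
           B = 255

At 10808 K (t = 108.08):
  G = 288.1·(108.08 − 60)^(-0.07551) = 288.1·48.08^(-0.07551) = 288.1·0.74644 = 215.049.
At 7557 K (t = 75.57):
  G = 288.1·(75.57 − 60)^(-0.07551) = 288.1·15.57^(-0.07551) = 288.1·0.81277 = 234.160.
Gain = 234.160 / 215.049 = 1.0889 → 1.089.

1.089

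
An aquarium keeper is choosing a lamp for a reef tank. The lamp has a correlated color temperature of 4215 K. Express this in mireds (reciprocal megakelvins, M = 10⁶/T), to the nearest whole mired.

M = 10⁶ / 4215 = 237.248 → 237 mireds.

237 mireds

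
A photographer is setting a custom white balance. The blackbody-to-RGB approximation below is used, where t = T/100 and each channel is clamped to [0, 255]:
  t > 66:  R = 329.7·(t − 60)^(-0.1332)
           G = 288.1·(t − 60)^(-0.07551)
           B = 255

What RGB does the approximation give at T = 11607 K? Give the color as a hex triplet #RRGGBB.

#C1D5FF

t = 11607/100 = 116.07; the t > 66 branch applies.
R = 329.7·(116.07 − 60)^(-0.1332) = 329.7·56.07^(-0.1332) = 329.7·0.58488 = 192.836.
G = 288.1·(116.07 − 60)^(-0.07551) = 288.1·56.07^(-0.07551) = 288.1·0.73782 = 212.567.
B = 255 by definition for t > 66.
Rounded: (193, 213, 255).
In hex: #C1D5FF.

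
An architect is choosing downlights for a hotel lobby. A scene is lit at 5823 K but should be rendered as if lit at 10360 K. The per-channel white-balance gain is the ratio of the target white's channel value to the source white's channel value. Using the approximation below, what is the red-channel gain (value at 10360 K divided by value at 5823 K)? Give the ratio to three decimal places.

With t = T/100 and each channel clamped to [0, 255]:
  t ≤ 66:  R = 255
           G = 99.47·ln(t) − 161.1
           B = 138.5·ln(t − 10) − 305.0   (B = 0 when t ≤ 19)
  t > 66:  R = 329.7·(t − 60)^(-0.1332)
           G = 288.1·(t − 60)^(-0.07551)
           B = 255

0.782

At 5823 K (t = 58.23):
  R = 255 by definition for t ≤ 66.
At 10360 K (t = 103.6):
  R = 329.7·(103.6 − 60)^(-0.1332) = 329.7·43.6^(-0.1332) = 329.7·0.60481 = 199.407.
Gain = 199.407 / 255.000 = 0.7820 → 0.782.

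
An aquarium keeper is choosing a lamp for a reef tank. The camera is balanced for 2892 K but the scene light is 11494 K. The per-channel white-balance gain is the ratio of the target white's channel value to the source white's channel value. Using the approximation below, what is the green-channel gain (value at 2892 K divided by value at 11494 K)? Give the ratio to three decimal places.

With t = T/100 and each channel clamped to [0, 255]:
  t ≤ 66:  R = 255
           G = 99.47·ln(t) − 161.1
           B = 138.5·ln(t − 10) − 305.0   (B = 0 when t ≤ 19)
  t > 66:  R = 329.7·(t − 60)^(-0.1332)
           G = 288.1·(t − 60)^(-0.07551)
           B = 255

0.815

At 11494 K (t = 114.94):
  G = 288.1·(114.94 − 60)^(-0.07551) = 288.1·54.94^(-0.07551) = 288.1·0.73896 = 212.894.
At 2892 K (t = 28.92):
  G = 99.47·ln 28.92 − 161.1 = 99.47·3.3645 − 161.1 = 173.570.
Gain = 173.570 / 212.894 = 0.8153 → 0.815.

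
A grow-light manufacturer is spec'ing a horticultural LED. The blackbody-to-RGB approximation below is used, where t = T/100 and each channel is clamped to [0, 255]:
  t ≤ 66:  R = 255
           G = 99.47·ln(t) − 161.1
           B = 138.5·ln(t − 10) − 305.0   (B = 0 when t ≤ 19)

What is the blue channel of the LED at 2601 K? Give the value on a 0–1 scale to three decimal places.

0.310

t = 2601/100 = 26.01; the t ≤ 66 branch applies.
B = 138.5·ln(26.01 − 10) − 305.0 = 138.5·ln 16.01 − 305.0 = 138.5·2.7732 − 305.0 = 79.090.
On a 0–1 scale: 79.090/255 = 0.3102 → 0.310.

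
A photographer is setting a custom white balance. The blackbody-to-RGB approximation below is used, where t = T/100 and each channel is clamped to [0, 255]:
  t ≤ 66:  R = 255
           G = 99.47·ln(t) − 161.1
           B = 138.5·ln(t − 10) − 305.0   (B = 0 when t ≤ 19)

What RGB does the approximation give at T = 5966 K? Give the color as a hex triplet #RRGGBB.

#FFF6EC

t = 5966/100 = 59.66; the t ≤ 66 branch applies.
R = 255 by definition for t ≤ 66.
G = 99.47·ln 59.66 − 161.1 = 99.47·4.0887 − 161.1 = 245.599.
B = 138.5·ln(59.66 − 10) − 305.0 = 138.5·ln 49.66 − 305.0 = 138.5·3.9052 − 305.0 = 235.870.
Rounded: (255, 246, 236).
In hex: #FFF6EC.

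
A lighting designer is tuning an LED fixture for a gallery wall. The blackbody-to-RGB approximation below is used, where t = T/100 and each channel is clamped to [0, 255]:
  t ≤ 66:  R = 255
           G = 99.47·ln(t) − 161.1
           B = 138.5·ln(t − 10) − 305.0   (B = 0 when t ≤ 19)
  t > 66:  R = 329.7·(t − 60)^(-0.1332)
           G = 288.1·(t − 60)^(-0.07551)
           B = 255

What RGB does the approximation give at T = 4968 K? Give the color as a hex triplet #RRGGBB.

t = 4968/100 = 49.68; the t ≤ 66 branch applies.
R = 255 by definition for t ≤ 66.
G = 99.47·ln 49.68 − 161.1 = 99.47·3.9056 − 161.1 = 227.390.
B = 138.5·ln(49.68 − 10) − 305.0 = 138.5·ln 39.68 − 305.0 = 138.5·3.6808 − 305.0 = 204.797.
Rounded: (255, 227, 205).
In hex: #FFE3CD.

#FFE3CD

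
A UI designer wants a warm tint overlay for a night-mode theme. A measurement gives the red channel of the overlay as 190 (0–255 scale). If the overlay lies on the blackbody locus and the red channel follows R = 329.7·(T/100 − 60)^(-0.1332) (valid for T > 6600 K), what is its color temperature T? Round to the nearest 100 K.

(t − 60)^(-0.1332) = 190/329.7 = 0.57628.
t − 60 = 0.57628^(1/-0.1332) = 0.57628^(-7.508) = 62.667, so t = 122.667.
T = 100·t = 12267 K → 12300 K to the nearest 100 K.

12300 K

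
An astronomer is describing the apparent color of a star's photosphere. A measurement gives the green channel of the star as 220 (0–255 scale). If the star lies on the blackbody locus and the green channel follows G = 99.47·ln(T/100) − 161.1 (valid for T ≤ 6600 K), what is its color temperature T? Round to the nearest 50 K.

ln t = (220 + 161.1) / 99.47 = 3.8313.
t = e^3.8313 = 46.123.
T = 100·t = 4612 K → 4600 K to the nearest 50 K.

4600 K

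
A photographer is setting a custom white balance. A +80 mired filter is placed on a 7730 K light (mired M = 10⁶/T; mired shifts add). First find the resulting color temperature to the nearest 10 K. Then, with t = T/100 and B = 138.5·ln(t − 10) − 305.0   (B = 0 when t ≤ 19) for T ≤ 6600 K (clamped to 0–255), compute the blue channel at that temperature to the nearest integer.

198

M_in = 10⁶/7730 = 129.37; M_out = 129.37 + (+80) = 209.37.
T_out = 10⁶/209.37 = 4776.3 K → 4780 K; t = 47.8.
B = 138.5·ln(47.8 − 10) − 305.0 = 138.5·ln 37.8 − 305.0 = 138.5·3.6323 − 305.0 = 198.075.
Rounded: 198.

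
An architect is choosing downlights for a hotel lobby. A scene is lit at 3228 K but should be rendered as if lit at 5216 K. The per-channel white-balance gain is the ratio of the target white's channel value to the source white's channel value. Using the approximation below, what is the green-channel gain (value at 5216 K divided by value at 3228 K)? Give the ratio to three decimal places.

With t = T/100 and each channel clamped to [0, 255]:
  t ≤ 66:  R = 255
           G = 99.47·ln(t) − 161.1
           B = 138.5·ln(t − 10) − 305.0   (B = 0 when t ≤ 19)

1.259

At 3228 K (t = 32.28):
  G = 99.47·ln 32.28 − 161.1 = 99.47·3.4744 − 161.1 = 184.503.
At 5216 K (t = 52.16):
  G = 99.47·ln 52.16 − 161.1 = 99.47·3.9543 − 161.1 = 232.236.
Gain = 232.236 / 184.503 = 1.2587 → 1.259.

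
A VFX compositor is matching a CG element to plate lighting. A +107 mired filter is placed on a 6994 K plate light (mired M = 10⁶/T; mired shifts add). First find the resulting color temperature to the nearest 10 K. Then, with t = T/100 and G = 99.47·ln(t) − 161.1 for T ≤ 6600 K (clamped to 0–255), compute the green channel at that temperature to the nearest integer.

M_in = 10⁶/6994 = 142.98; M_out = 142.98 + (+107) = 249.98.
T_out = 10⁶/249.98 = 4000.3 K → 4000 K; t = 40.
G = 99.47·ln 40 − 161.1 = 99.47·3.6889 − 161.1 = 205.833.
Rounded: 206.

206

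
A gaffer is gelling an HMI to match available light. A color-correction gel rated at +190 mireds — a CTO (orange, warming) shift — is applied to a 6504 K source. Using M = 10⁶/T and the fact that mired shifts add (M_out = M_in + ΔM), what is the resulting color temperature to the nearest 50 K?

M_in = 10⁶/6504 = 153.75 mireds.
M_out = 153.75 + (+190) = 343.75 mireds.
T_out = 10⁶/343.75 = 2909.1 K → 2900 K.

2900 K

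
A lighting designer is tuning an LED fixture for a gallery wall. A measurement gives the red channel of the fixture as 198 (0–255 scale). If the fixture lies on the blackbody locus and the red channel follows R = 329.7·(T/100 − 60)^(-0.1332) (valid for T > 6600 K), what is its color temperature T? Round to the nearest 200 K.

10600 K

(t − 60)^(-0.1332) = 198/329.7 = 0.60055.
t − 60 = 0.60055^(1/-0.1332) = 0.60055^(-7.508) = 45.980, so t = 105.980.
T = 100·t = 10598 K → 10600 K to the nearest 200 K.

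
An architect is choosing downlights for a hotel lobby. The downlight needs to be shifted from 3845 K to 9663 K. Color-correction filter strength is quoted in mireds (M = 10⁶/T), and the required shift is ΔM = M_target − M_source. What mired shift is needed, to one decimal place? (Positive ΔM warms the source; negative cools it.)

-156.6 mireds

M_source = 10⁶/3845 = 260.078; M_target = 10⁶/9663 = 103.488.
ΔM = 103.488 − 260.078 = -156.590 → -156.6 mireds, a cooling shift.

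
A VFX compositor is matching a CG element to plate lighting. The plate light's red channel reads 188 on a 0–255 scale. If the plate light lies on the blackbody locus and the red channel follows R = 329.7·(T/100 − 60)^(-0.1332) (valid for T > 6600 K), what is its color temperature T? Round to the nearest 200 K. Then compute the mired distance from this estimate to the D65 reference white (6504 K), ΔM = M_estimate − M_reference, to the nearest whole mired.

-76 mireds

(t − 60)^(-0.1332) = 188/329.7 = 0.57022.
t − 60 = 0.57022^(1/-0.1332) = 0.57022^(-7.508) = 67.848, so t = 127.848.
T = 100·t = 12785 K → 12800 K to the nearest 200 K.
M_estimate = 10⁶/12800 = 78.12; M_reference = 10⁶/6504 = 153.75.
ΔM = 78.12 − 153.75 = -75.63 → -76 mireds.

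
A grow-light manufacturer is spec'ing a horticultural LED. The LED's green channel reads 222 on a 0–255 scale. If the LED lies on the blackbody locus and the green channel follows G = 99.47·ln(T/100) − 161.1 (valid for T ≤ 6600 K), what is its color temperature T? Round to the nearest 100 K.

ln t = (222 + 161.1) / 99.47 = 3.8514.
t = e^3.8514 = 47.059.
T = 100·t = 4706 K → 4700 K to the nearest 100 K.

4700 K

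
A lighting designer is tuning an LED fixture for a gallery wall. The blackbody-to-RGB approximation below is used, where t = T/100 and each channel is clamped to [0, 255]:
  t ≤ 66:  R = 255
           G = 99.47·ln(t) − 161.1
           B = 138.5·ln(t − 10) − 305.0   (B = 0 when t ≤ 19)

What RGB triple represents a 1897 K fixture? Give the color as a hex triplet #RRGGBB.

t = 1897/100 = 18.97; the t ≤ 66 branch applies.
R = 255 by definition for t ≤ 66.
G = 99.47·ln 18.97 − 161.1 = 99.47·2.9429 − 161.1 = 131.626.
t = 18.97 ≤ 19, so B = 0.
Rounded: (255, 132, 0).
In hex: #FF8400.

#FF8400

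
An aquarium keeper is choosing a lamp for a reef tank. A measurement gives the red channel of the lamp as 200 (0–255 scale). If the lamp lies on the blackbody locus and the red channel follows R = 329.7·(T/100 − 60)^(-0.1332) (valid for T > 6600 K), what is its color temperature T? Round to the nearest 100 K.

(t − 60)^(-0.1332) = 200/329.7 = 0.60661.
t − 60 = 0.60661^(1/-0.1332) = 0.60661^(-7.508) = 42.638, so t = 102.638.
T = 100·t = 10264 K → 10300 K to the nearest 100 K.

10300 K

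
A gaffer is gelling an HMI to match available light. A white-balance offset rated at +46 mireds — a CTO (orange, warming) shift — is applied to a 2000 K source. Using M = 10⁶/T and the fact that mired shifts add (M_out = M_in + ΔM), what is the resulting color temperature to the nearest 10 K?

1830 K

M_in = 10⁶/2000 = 500.00 mireds.
M_out = 500.00 + (+46) = 546.00 mireds.
T_out = 10⁶/546.00 = 1831.5 K → 1830 K.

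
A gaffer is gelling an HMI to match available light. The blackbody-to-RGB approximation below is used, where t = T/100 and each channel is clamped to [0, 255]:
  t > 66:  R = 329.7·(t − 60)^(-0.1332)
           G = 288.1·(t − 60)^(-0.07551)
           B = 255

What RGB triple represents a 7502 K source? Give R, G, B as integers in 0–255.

R=230, G=235, B=255

t = 7502/100 = 75.02; the t > 66 branch applies.
R = 329.7·(75.02 − 60)^(-0.1332) = 329.7·15.02^(-0.1332) = 329.7·0.69706 = 229.819.
G = 288.1·(75.02 − 60)^(-0.07551) = 288.1·15.02^(-0.07551) = 288.1·0.81499 = 234.797.
B = 255 by definition for t > 66.
Rounded: (230, 235, 255).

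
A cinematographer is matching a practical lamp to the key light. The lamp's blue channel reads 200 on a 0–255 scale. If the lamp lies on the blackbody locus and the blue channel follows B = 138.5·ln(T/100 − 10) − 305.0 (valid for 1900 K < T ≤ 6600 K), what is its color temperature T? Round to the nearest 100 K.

ln(t − 10) = (200 + 305.0) / 138.5 = 3.6462.
t − 10 = e^3.6462 = 38.329, so t = 48.329.
T = 100·t = 4833 K → 4800 K to the nearest 100 K.

4800 K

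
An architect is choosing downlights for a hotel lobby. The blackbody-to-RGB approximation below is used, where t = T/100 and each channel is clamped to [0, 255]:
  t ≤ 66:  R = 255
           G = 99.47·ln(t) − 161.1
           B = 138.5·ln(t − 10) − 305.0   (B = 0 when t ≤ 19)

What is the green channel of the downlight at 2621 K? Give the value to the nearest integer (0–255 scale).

t = 2621/100 = 26.21; the t ≤ 66 branch applies.
G = 99.47·ln 26.21 − 161.1 = 99.47·3.2661 − 161.1 = 163.783.
Rounded: 164.

164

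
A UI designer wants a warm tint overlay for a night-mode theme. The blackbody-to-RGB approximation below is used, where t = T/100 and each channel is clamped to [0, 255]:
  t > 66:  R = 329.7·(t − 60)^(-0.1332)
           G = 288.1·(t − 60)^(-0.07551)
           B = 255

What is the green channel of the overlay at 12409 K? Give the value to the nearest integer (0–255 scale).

210

t = 12409/100 = 124.09; the t > 66 branch applies.
G = 288.1·(124.09 − 60)^(-0.07551) = 288.1·64.09^(-0.07551) = 288.1·0.73041 = 210.432.
Rounded: 210.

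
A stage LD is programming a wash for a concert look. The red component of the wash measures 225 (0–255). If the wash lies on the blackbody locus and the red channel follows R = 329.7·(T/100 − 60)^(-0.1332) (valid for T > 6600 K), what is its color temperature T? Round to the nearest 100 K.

7800 K

(t − 60)^(-0.1332) = 225/329.7 = 0.68244.
t − 60 = 0.68244^(1/-0.1332) = 0.68244^(-7.508) = 17.610, so t = 77.610.
T = 100·t = 7761 K → 7800 K to the nearest 100 K.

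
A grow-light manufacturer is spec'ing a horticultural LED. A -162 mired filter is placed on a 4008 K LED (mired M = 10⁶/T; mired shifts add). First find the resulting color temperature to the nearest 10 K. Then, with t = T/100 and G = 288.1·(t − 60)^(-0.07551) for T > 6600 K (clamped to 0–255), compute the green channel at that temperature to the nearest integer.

M_in = 10⁶/4008 = 249.50; M_out = 249.50 + (-162) = 87.50.
T_out = 10⁶/87.50 = 11428.4 K → 11430 K; t = 114.3.
G = 288.1·(114.3 − 60)^(-0.07551) = 288.1·54.3^(-0.07551) = 288.1·0.73961 = 213.083.
Rounded: 213.

213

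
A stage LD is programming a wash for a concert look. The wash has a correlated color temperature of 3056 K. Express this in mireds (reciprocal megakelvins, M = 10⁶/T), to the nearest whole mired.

M = 10⁶ / 3056 = 327.225 → 327 mireds.

327 mireds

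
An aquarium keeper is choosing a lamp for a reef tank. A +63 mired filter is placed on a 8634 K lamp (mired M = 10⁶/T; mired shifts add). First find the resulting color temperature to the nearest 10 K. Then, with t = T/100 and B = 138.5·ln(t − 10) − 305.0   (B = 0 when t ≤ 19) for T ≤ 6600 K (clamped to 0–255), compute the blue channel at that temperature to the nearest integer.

225

M_in = 10⁶/8634 = 115.82; M_out = 115.82 + (+63) = 178.82.
T_out = 10⁶/178.82 = 5592.2 K → 5590 K; t = 55.9.
B = 138.5·ln(55.9 − 10) − 305.0 = 138.5·ln 45.9 − 305.0 = 138.5·3.8265 − 305.0 = 224.965.
Rounded: 225.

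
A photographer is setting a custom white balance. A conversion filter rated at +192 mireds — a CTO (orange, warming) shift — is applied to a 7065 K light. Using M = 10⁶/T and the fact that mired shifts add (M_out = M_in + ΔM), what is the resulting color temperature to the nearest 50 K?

M_in = 10⁶/7065 = 141.54 mireds.
M_out = 141.54 + (+192) = 333.54 mireds.
T_out = 10⁶/333.54 = 2998.1 K → 3000 K.

3000 K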